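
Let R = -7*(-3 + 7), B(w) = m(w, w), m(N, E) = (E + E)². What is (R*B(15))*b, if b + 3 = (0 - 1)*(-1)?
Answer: 50400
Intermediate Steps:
b = -2 (b = -3 + (0 - 1)*(-1) = -3 - 1*(-1) = -3 + 1 = -2)
m(N, E) = 4*E² (m(N, E) = (2*E)² = 4*E²)
B(w) = 4*w²
R = -28 (R = -7*4 = -28)
(R*B(15))*b = -112*15²*(-2) = -112*225*(-2) = -28*900*(-2) = -25200*(-2) = 50400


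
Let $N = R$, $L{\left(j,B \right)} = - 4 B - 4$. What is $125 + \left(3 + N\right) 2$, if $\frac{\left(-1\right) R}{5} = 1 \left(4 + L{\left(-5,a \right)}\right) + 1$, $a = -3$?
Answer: $1$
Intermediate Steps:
$L{\left(j,B \right)} = -4 - 4 B$
$R = -65$ ($R = - 5 \left(1 \left(4 - -8\right) + 1\right) = - 5 \left(1 \left(4 + \left(-4 + 12\right)\right) + 1\right) = - 5 \left(1 \left(4 + 8\right) + 1\right) = - 5 \left(1 \cdot 12 + 1\right) = - 5 \left(12 + 1\right) = \left(-5\right) 13 = -65$)
$N = -65$
$125 + \left(3 + N\right) 2 = 125 + \left(3 - 65\right) 2 = 125 - 124 = 1$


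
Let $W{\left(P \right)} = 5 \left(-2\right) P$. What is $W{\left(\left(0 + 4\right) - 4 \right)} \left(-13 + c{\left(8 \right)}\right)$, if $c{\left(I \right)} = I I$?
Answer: $0$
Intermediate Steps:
$c{\left(I \right)} = I^{2}$
$W{\left(P \right)} = - 10 P$
$W{\left(\left(0 + 4\right) - 4 \right)} \left(-13 + c{\left(8 \right)}\right) = - 10 \left(\left(0 + 4\right) - 4\right) \left(-13 + 8^{2}\right) = - 10 \left(4 - 4\right) \left(-13 + 64\right) = \left(-10\right) 0 \cdot 51 = 0 \cdot 51 = 0$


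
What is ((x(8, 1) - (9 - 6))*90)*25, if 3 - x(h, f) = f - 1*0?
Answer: -2250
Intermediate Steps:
x(h, f) = 3 - f (x(h, f) = 3 - (f - 1*0) = 3 - (f + 0) = 3 - f)
((x(8, 1) - (9 - 6))*90)*25 = (((3 - 1*1) - (9 - 6))*90)*25 = (((3 - 1) - 1*3)*90)*25 = ((2 - 3)*90)*25 = -1*90*25 = -90*25 = -2250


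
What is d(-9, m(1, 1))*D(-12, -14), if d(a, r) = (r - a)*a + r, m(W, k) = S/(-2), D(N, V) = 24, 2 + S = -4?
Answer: -2520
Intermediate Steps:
S = -6 (S = -2 - 4 = -6)
m(W, k) = 3 (m(W, k) = -6/(-2) = -6*(-½) = 3)
d(a, r) = r + a*(r - a) (d(a, r) = a*(r - a) + r = r + a*(r - a))
d(-9, m(1, 1))*D(-12, -14) = (3 - 1*(-9)² - 9*3)*24 = (3 - 1*81 - 27)*24 = (3 - 81 - 27)*24 = -105*24 = -2520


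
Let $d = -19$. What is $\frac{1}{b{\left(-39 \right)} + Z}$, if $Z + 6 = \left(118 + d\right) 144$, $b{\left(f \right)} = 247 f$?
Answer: $\frac{1}{4617} \approx 0.00021659$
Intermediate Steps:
$Z = 14250$ ($Z = -6 + \left(118 - 19\right) 144 = -6 + 99 \cdot 144 = -6 + 14256 = 14250$)
$\frac{1}{b{\left(-39 \right)} + Z} = \frac{1}{247 \left(-39\right) + 14250} = \frac{1}{-9633 + 14250} = \frac{1}{4617}$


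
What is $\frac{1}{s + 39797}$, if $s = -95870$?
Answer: $- \frac{1}{56073} \approx -1.7834 \cdot 10^{-5}$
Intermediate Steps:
$\frac{1}{s + 39797} = \frac{1}{-95870 + 39797} = \frac{1}{-56073} = - \frac{1}{56073}$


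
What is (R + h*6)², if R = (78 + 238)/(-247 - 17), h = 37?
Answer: 212372329/4356 ≈ 48754.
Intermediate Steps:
R = -79/66 (R = 316/(-264) = 316*(-1/264) = -79/66 ≈ -1.1970)
(R + h*6)² = (-79/66 + 37*6)² = (-79/66 + 222)² = (14573/66)² = 212372329/4356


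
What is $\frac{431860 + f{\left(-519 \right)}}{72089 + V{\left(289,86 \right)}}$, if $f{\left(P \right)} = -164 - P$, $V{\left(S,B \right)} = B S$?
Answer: $\frac{61745}{13849} \approx 4.4584$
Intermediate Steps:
$\frac{431860 + f{\left(-519 \right)}}{72089 + V{\left(289,86 \right)}} = \frac{431860 - -355}{72089 + 86 \cdot 289} = \frac{431860 + \left(-164 + 519\right)}{72089 + 24854} = \frac{431860 + 355}{96943} = 432215 \cdot \frac{1}{96943} = \frac{61745}{13849}$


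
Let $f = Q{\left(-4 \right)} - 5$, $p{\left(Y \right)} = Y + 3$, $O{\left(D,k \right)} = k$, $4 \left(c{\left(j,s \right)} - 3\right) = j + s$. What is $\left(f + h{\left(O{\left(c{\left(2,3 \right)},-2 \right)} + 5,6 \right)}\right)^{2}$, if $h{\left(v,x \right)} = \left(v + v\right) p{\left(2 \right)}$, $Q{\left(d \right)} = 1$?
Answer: $676$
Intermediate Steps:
$c{\left(j,s \right)} = 3 + \frac{j}{4} + \frac{s}{4}$ ($c{\left(j,s \right)} = 3 + \frac{j + s}{4} = 3 + \left(\frac{j}{4} + \frac{s}{4}\right) = 3 + \frac{j}{4} + \frac{s}{4}$)
$p{\left(Y \right)} = 3 + Y$
$f = -4$ ($f = 1 - 5 = -4$)
$h{\left(v,x \right)} = 10 v$ ($h{\left(v,x \right)} = \left(v + v\right) \left(3 + 2\right) = 2 v 5 = 10 v$)
$\left(f + h{\left(O{\left(c{\left(2,3 \right)},-2 \right)} + 5,6 \right)}\right)^{2} = \left(-4 + 10 \left(-2 + 5\right)\right)^{2} = \left(-4 + 10 \cdot 3\right)^{2} = \left(-4 + 30\right)^{2} = 26^{2} = 676$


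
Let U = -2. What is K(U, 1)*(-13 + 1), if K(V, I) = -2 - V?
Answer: 0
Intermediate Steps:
K(U, 1)*(-13 + 1) = (-2 - 1*(-2))*(-13 + 1) = (-2 + 2)*(-12) = 0*(-12) = 0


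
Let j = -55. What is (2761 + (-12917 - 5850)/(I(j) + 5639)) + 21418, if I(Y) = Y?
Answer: 134996769/5584 ≈ 24176.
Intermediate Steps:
(2761 + (-12917 - 5850)/(I(j) + 5639)) + 21418 = (2761 + (-12917 - 5850)/(-55 + 5639)) + 21418 = (2761 - 18767/5584) + 21418 = 15398657/5584 + 21418 = 134996769/5584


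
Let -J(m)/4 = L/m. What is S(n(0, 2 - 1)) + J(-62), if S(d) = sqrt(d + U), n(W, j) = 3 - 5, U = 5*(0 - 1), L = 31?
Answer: 2 + I*sqrt(7) ≈ 2.0 + 2.6458*I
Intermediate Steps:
U = -5 (U = 5*(-1) = -5)
J(m) = -124/m
n(W, j) = -2
S(d) = sqrt(-5 + d) (S(d) = sqrt(d - 5) = sqrt(-5 + d))
S(n(0, 2 - 1)) + J(-62) = sqrt(-5 - 2) - 124/(-62) = sqrt(-7) - 124*(-1/62) = I*sqrt(7) + 2 = 2 + I*sqrt(7)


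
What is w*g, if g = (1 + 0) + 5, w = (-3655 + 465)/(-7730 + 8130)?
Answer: -957/20 ≈ -47.850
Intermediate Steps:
w = -319/40 (w = -3190/400 = -3190*1/400 = -319/40 ≈ -7.9750)
g = 6 (g = 1 + 5 = 6)
w*g = -319/40*6 = -957/20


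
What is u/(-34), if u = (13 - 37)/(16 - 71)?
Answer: -12/935 ≈ -0.012834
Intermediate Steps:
u = 24/55 (u = -24/(-55) = -24*(-1/55) = 24/55 ≈ 0.43636)
u/(-34) = (24/55)/(-34) = -1/34*24/55 = -12/935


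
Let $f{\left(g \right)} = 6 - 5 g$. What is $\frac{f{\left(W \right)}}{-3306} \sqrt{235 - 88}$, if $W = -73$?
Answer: $- \frac{2597 \sqrt{3}}{3306} \approx -1.3606$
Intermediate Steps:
$\frac{f{\left(W \right)}}{-3306} \sqrt{235 - 88} = \frac{6 - -365}{-3306} \sqrt{235 - 88} = \left(6 + 365\right) \left(- \frac{1}{3306}\right) \sqrt{147} = 371 \left(- \frac{1}{3306}\right) 7 \sqrt{3} = - \frac{371 \cdot 7 \sqrt{3}}{3306} = - \frac{2597 \sqrt{3}}{3306}$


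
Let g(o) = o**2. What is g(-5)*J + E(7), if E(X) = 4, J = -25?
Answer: -621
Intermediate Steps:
g(-5)*J + E(7) = (-5)**2*(-25) + 4 = 25*(-25) + 4 = -625 + 4 = -621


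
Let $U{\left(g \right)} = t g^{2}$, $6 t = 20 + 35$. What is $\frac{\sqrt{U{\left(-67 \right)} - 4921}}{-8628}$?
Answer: $- \frac{\sqrt{1304214}}{51768} \approx -0.02206$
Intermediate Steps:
$t = \frac{55}{6}$ ($t = \frac{20 + 35}{6} = \frac{1}{6} \cdot 55 = \frac{55}{6} \approx 9.1667$)
$U{\left(g \right)} = \frac{55 g^{2}}{6}$
$\frac{\sqrt{U{\left(-67 \right)} - 4921}}{-8628} = \frac{\sqrt{\frac{55 \left(-67\right)^{2}}{6} - 4921}}{-8628} = \sqrt{\frac{55}{6} \cdot 4489 - 4921} \left(- \frac{1}{8628}\right) = \sqrt{\frac{246895}{6} - 4921} \left(- \frac{1}{8628}\right) = \sqrt{\frac{217369}{6}} \left(- \frac{1}{8628}\right) = \frac{\sqrt{1304214}}{6} \left(- \frac{1}{8628}\right) = - \frac{\sqrt{1304214}}{51768}$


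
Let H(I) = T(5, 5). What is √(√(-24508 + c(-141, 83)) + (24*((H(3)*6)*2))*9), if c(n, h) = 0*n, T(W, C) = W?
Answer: √(12960 + 2*I*√6127) ≈ 113.84 + 0.6876*I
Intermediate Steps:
H(I) = 5
c(n, h) = 0
√(√(-24508 + c(-141, 83)) + (24*((H(3)*6)*2))*9) = √(√(-24508 + 0) + (24*((5*6)*2))*9) = √(√(-24508) + (24*(30*2))*9) = √(2*I*√6127 + (24*60)*9) = √(2*I*√6127 + 1440*9) = √(2*I*√6127 + 12960) = √(12960 + 2*I*√6127)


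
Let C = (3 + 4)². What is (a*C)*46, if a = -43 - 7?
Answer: -112700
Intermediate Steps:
a = -50
C = 49 (C = 7² = 49)
(a*C)*46 = -50*49*46 = -2450*46 = -112700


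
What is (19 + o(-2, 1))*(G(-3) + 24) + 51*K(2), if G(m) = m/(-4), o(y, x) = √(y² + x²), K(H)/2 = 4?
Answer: 3513/4 + 99*√5/4 ≈ 933.59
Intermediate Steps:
K(H) = 8 (K(H) = 2*4 = 8)
o(y, x) = √(x² + y²)
G(m) = -m/4 (G(m) = m*(-¼) = -m/4)
(19 + o(-2, 1))*(G(-3) + 24) + 51*K(2) = (19 + √(1² + (-2)²))*(-¼*(-3) + 24) + 51*8 = (19 + √(1 + 4))*(¾ + 24) + 408 = (19 + √5)*(99/4) + 408 = (1881/4 + 99*√5/4) + 408 = 3513/4 + 99*√5/4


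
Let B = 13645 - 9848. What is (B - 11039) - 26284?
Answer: -33526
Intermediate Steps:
B = 3797
(B - 11039) - 26284 = (3797 - 11039) - 26284 = -7242 - 26284 = -33526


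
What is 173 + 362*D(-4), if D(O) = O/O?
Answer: 535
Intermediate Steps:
D(O) = 1
173 + 362*D(-4) = 173 + 362*1 = 173 + 362 = 535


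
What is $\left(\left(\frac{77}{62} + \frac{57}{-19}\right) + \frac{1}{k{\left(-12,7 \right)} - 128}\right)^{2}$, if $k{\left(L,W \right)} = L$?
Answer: $\frac{58690921}{18835600} \approx 3.116$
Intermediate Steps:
$\left(\left(\frac{77}{62} + \frac{57}{-19}\right) + \frac{1}{k{\left(-12,7 \right)} - 128}\right)^{2} = \left(\left(\frac{77}{62} + \frac{57}{-19}\right) + \frac{1}{-12 - 128}\right)^{2} = \left(\left(77 \cdot \frac{1}{62} + 57 \left(- \frac{1}{19}\right)\right) + \frac{1}{-140}\right)^{2} = \left(\left(\frac{77}{62} - 3\right) - \frac{1}{140}\right)^{2} = \left(- \frac{109}{62} - \frac{1}{140}\right)^{2} = \left(- \frac{7661}{4340}\right)^{2} = \frac{58690921}{18835600}$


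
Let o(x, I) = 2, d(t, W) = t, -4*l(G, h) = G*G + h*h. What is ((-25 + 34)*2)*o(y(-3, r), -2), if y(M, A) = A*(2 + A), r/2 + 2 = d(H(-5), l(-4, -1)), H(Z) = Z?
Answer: 36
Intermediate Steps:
l(G, h) = -G²/4 - h²/4 (l(G, h) = -(G*G + h*h)/4 = -(G² + h²)/4 = -G²/4 - h²/4)
r = -14 (r = -4 + 2*(-5) = -4 - 10 = -14)
((-25 + 34)*2)*o(y(-3, r), -2) = ((-25 + 34)*2)*2 = (9*2)*2 = 18*2 = 36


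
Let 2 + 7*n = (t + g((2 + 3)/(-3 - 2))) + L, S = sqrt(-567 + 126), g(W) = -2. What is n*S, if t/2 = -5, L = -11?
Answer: -75*I ≈ -75.0*I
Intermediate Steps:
t = -10 (t = 2*(-5) = -10)
S = 21*I (S = sqrt(-441) = 21*I ≈ 21.0*I)
n = -25/7 (n = -2/7 + ((-10 - 2) - 11)/7 = -2/7 + (-12 - 11)/7 = -2/7 + (1/7)*(-23) = -2/7 - 23/7 = -25/7 ≈ -3.5714)
n*S = -75*I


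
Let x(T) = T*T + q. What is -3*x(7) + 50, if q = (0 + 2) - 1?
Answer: -100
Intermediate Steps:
q = 1 (q = 2 - 1 = 1)
x(T) = 1 + T**2 (x(T) = T*T + 1 = T**2 + 1 = 1 + T**2)
-3*x(7) + 50 = -3*(1 + 7**2) + 50 = -3*(1 + 49) + 50 = -3*50 + 50 = -150 + 50 = -100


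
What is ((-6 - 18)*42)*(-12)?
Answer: 12096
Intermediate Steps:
((-6 - 18)*42)*(-12) = -24*42*(-12) = -1008*(-12) = 12096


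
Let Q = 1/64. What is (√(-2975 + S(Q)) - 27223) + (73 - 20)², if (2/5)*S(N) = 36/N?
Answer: -24414 + √2785 ≈ -24361.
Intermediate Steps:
Q = 1/64 ≈ 0.015625
S(N) = 90/N (S(N) = 5*(36/N)/2 = 90/N)
(√(-2975 + S(Q)) - 27223) + (73 - 20)² = (√(-2975 + 90/(1/64)) - 27223) + (73 - 20)² = (√(-2975 + 90*64) - 27223) + 53² = (√(-2975 + 5760) - 27223) + 2809 = (√2785 - 27223) + 2809 = (-27223 + √2785) + 2809 = -24414 + √2785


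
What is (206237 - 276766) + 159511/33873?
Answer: -2388869306/33873 ≈ -70524.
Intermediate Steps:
(206237 - 276766) + 159511/33873 = -70529 + 159511*(1/33873) = -70529 + 159511/33873 = -2388869306/33873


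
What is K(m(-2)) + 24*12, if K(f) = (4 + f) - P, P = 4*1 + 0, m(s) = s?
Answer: 286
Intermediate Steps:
P = 4 (P = 4 + 0 = 4)
K(f) = f (K(f) = (4 + f) - 1*4 = (4 + f) - 4 = f)
K(m(-2)) + 24*12 = -2 + 24*12 = -2 + 288 = 286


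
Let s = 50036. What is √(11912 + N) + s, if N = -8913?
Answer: 50036 + √2999 ≈ 50091.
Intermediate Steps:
√(11912 + N) + s = √(11912 - 8913) + 50036 = √2999 + 50036 = 50036 + √2999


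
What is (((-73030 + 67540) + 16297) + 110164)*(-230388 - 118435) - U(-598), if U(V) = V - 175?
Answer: -42197466360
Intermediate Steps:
U(V) = -175 + V
(((-73030 + 67540) + 16297) + 110164)*(-230388 - 118435) - U(-598) = (((-73030 + 67540) + 16297) + 110164)*(-230388 - 118435) - (-175 - 598) = ((-5490 + 16297) + 110164)*(-348823) - 1*(-773) = (10807 + 110164)*(-348823) + 773 = 120971*(-348823) + 773 = -42197467133 + 773 = -42197466360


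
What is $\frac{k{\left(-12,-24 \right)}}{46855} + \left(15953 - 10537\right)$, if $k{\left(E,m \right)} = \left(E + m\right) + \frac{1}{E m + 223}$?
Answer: $\frac{25934951017}{4788581} \approx 5416.0$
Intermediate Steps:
$k{\left(E,m \right)} = E + m + \frac{1}{223 + E m}$ ($k{\left(E,m \right)} = \left(E + m\right) + \frac{1}{223 + E m} = E + m + \frac{1}{223 + E m}$)
$\frac{k{\left(-12,-24 \right)}}{46855} + \left(15953 - 10537\right) = \frac{\frac{1}{223 - -288} \left(1 + 223 \left(-12\right) + 223 \left(-24\right) - 12 \left(-24\right)^{2} - 24 \left(-12\right)^{2}\right)}{46855} + \left(15953 - 10537\right) = \frac{1 - 2676 - 5352 - 6912 - 3456}{223 + 288} \cdot \frac{1}{46855} + 5416 = \frac{1 - 2676 - 5352 - 6912 - 3456}{511} \cdot \frac{1}{46855} + 5416 = \frac{1}{511} \left(-18395\right) \frac{1}{46855} + 5416 = \left(- \frac{18395}{511}\right) \frac{1}{46855} + 5416 = - \frac{3679}{4788581} + 5416 = \frac{25934951017}{4788581}$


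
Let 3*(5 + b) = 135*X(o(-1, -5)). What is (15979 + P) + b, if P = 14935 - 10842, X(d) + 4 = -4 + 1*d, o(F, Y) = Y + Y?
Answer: 19257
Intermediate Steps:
o(F, Y) = 2*Y
X(d) = -8 + d (X(d) = -4 + (-4 + 1*d) = -4 + (-4 + d) = -8 + d)
b = -815 (b = -5 + (135*(-8 + 2*(-5)))/3 = -5 + (135*(-8 - 10))/3 = -5 + (135*(-18))/3 = -5 + (⅓)*(-2430) = -5 - 810 = -815)
P = 4093
(15979 + P) + b = (15979 + 4093) - 815 = 20072 - 815 = 19257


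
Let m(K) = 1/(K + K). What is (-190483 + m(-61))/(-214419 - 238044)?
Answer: 7746309/18400162 ≈ 0.42099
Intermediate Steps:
m(K) = 1/(2*K)
(-190483 + m(-61))/(-214419 - 238044) = (-190483 + (½)/(-61))/(-214419 - 238044) = (-190483 + (½)*(-1/61))/(-452463) = (-190483 - 1/122)*(-1/452463) = -23238927/122*(-1/452463) = 7746309/18400162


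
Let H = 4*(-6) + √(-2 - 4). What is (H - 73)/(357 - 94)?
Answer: -97/263 + I*√6/263 ≈ -0.36882 + 0.0093136*I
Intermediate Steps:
H = -24 + I*√6 (H = -24 + √(-6) = -24 + I*√6 ≈ -24.0 + 2.4495*I)
(H - 73)/(357 - 94) = ((-24 + I*√6) - 73)/(357 - 94) = (-97 + I*√6)/263 = (-97 + I*√6)*(1/263) = -97/263 + I*√6/263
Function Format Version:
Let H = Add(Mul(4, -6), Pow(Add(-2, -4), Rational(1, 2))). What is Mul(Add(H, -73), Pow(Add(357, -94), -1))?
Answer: Add(Rational(-97, 263), Mul(Rational(1, 263), I, Pow(6, Rational(1, 2)))) ≈ Add(-0.36882, Mul(0.0093136, I))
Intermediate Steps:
H = Add(-24, Mul(I, Pow(6, Rational(1, 2)))) (H = Add(-24, Pow(-6, Rational(1, 2))) = Add(-24, Mul(I, Pow(6, Rational(1, 2)))) ≈ Add(-24.000, Mul(2.4495, I)))
Mul(Add(H, -73), Pow(Add(357, -94), -1)) = Mul(Add(Add(-24, Mul(I, Pow(6, Rational(1, 2)))), -73), Pow(Add(357, -94), -1)) = Mul(Add(-97, Mul(I, Pow(6, Rational(1, 2)))), Pow(263, -1)) = Mul(Add(-97, Mul(I, Pow(6, Rational(1, 2)))), Rational(1, 263)) = Add(Rational(-97, 263), Mul(Rational(1, 263), I, Pow(6, Rational(1, 2))))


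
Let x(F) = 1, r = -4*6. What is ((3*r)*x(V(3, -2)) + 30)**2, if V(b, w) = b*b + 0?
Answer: 1764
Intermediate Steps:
r = -24
V(b, w) = b**2 (V(b, w) = b**2 + 0 = b**2)
((3*r)*x(V(3, -2)) + 30)**2 = ((3*(-24))*1 + 30)**2 = (-72*1 + 30)**2 = (-72 + 30)**2 = (-42)**2 = 1764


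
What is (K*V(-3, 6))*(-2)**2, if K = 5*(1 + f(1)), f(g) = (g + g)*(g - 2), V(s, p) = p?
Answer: -120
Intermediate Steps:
f(g) = 2*g*(-2 + g) (f(g) = (2*g)*(-2 + g) = 2*g*(-2 + g))
K = -5 (K = 5*(1 + 2*1*(-2 + 1)) = 5*(1 + 2*1*(-1)) = 5*(1 - 2) = 5*(-1) = -5)
(K*V(-3, 6))*(-2)**2 = -5*6*(-2)**2 = -30*4 = -120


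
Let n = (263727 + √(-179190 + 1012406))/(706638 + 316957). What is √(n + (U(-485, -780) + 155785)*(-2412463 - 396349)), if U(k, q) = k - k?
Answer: √(-458463348570607491876935 + 8188760*√13019)/1023595 ≈ 6.6149e+5*I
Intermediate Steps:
U(k, q) = 0
n = 263727/1023595 + 8*√13019/1023595 (n = (263727 + √833216)/1023595 = (263727 + 8*√13019)*(1/1023595) = 263727/1023595 + 8*√13019/1023595 ≈ 0.25854)
√(n + (U(-485, -780) + 155785)*(-2412463 - 396349)) = √((263727/1023595 + 8*√13019/1023595) + (0 + 155785)*(-2412463 - 396349)) = √((263727/1023595 + 8*√13019/1023595) + 155785*(-2808812)) = √((263727/1023595 + 8*√13019/1023595) - 437570777420) = √(-447895259912961173/1023595 + 8*√13019/1023595)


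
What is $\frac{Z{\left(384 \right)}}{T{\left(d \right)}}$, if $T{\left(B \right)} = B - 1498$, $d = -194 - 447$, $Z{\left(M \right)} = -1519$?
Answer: $\frac{49}{69} \approx 0.71014$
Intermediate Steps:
$d = -641$ ($d = -194 - 447 = -641$)
$T{\left(B \right)} = -1498 + B$
$\frac{Z{\left(384 \right)}}{T{\left(d \right)}} = - \frac{1519}{-1498 - 641} = - \frac{1519}{-2139} = \left(-1519\right) \left(- \frac{1}{2139}\right) = \frac{49}{69}$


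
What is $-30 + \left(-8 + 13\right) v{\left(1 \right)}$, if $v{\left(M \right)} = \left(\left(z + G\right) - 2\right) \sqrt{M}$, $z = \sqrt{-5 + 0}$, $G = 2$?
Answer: $-30 + 5 i \sqrt{5} \approx -30.0 + 11.18 i$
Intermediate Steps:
$z = i \sqrt{5}$ ($z = \sqrt{-5} = i \sqrt{5} \approx 2.2361 i$)
$v{\left(M \right)} = i \sqrt{5} \sqrt{M}$ ($v{\left(M \right)} = \left(\left(i \sqrt{5} + 2\right) - 2\right) \sqrt{M} = \left(\left(2 + i \sqrt{5}\right) - 2\right) \sqrt{M} = i \sqrt{5} \sqrt{M}$)
$-30 + \left(-8 + 13\right) v{\left(1 \right)} = -30 + \left(-8 + 13\right) i \sqrt{5} \sqrt{1} = -30 + 5 i \sqrt{5} \cdot 1 = -30 + 5 i \sqrt{5}$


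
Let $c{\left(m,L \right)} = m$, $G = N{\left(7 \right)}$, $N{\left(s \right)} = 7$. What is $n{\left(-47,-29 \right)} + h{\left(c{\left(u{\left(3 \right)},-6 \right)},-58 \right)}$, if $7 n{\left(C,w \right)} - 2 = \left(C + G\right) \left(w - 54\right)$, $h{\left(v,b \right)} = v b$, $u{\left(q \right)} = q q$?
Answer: $- \frac{332}{7} \approx -47.429$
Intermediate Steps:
$u{\left(q \right)} = q^{2}$
$G = 7$
$h{\left(v,b \right)} = b v$
$n{\left(C,w \right)} = \frac{2}{7} + \frac{\left(-54 + w\right) \left(7 + C\right)}{7}$ ($n{\left(C,w \right)} = \frac{2}{7} + \frac{\left(C + 7\right) \left(w - 54\right)}{7} = \frac{2}{7} + \frac{\left(7 + C\right) \left(-54 + w\right)}{7} = \frac{2}{7} + \frac{\left(-54 + w\right) \left(7 + C\right)}{7}$)
$n{\left(-47,-29 \right)} + h{\left(c{\left(u{\left(3 \right)},-6 \right)},-58 \right)} = \left(- \frac{376}{7} - 29 - - \frac{2538}{7} + \frac{1}{7} \left(-47\right) \left(-29\right)\right) - 58 \cdot 3^{2} = \left(- \frac{376}{7} - 29 + \frac{2538}{7} + \frac{1363}{7}\right) - 522 = \frac{3322}{7} - 522 = - \frac{332}{7}$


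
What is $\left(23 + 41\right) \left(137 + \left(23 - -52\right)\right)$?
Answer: $13568$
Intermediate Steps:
$\left(23 + 41\right) \left(137 + \left(23 - -52\right)\right) = 64 \left(137 + \left(23 + 52\right)\right) = 64 \left(137 + 75\right) = 64 \cdot 212 = 13568$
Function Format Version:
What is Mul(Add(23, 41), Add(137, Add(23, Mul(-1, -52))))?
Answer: 13568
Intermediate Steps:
Mul(Add(23, 41), Add(137, Add(23, Mul(-1, -52)))) = Mul(64, Add(137, Add(23, 52))) = Mul(64, Add(137, 75)) = Mul(64, 212) = 13568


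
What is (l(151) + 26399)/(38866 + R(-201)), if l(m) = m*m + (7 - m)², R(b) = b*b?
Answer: 2256/2557 ≈ 0.88228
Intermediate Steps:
R(b) = b²
l(m) = m² + (7 - m)²
(l(151) + 26399)/(38866 + R(-201)) = ((151² + (-7 + 151)²) + 26399)/(38866 + (-201)²) = ((22801 + 144²) + 26399)/(38866 + 40401) = ((22801 + 20736) + 26399)/79267 = (43537 + 26399)*(1/79267) = 69936*(1/79267) = 2256/2557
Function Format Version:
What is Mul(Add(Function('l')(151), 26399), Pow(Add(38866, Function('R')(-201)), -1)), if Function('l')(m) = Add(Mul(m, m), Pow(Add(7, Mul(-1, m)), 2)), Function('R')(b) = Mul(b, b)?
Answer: Rational(2256, 2557) ≈ 0.88228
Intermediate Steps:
Function('R')(b) = Pow(b, 2)
Function('l')(m) = Add(Pow(m, 2), Pow(Add(7, Mul(-1, m)), 2))
Mul(Add(Function('l')(151), 26399), Pow(Add(38866, Function('R')(-201)), -1)) = Mul(Add(Add(Pow(151, 2), Pow(Add(-7, 151), 2)), 26399), Pow(Add(38866, Pow(-201, 2)), -1)) = Mul(Add(Add(22801, Pow(144, 2)), 26399), Pow(Add(38866, 40401), -1)) = Mul(Add(Add(22801, 20736), 26399), Pow(79267, -1)) = Mul(Add(43537, 26399), Rational(1, 79267)) = Mul(69936, Rational(1, 79267)) = Rational(2256, 2557)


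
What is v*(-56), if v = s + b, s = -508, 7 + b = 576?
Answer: -3416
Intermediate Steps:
b = 569 (b = -7 + 576 = 569)
v = 61 (v = -508 + 569 = 61)
v*(-56) = 61*(-56) = -3416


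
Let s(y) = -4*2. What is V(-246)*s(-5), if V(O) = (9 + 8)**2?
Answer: -2312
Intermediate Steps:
V(O) = 289 (V(O) = 17**2 = 289)
s(y) = -8
V(-246)*s(-5) = 289*(-8) = -2312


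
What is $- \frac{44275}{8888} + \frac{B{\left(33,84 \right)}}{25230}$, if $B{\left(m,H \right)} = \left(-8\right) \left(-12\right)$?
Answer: $- \frac{16912197}{3397640} \approx -4.9776$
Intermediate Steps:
$B{\left(m,H \right)} = 96$
$- \frac{44275}{8888} + \frac{B{\left(33,84 \right)}}{25230} = - \frac{44275}{8888} + \frac{96}{25230} = \left(-44275\right) \frac{1}{8888} + 96 \cdot \frac{1}{25230} = - \frac{4025}{808} + \frac{16}{4205} = - \frac{16912197}{3397640}$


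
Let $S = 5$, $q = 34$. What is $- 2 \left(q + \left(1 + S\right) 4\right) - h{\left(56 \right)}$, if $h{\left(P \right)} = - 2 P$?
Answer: $-4$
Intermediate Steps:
$- 2 \left(q + \left(1 + S\right) 4\right) - h{\left(56 \right)} = - 2 \left(34 + \left(1 + 5\right) 4\right) - \left(-2\right) 56 = - 2 \left(34 + 6 \cdot 4\right) - -112 = - 2 \left(34 + 24\right) + 112 = \left(-2\right) 58 + 112 = -116 + 112 = -4$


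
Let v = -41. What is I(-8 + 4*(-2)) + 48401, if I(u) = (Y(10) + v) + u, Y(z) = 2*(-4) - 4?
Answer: 48332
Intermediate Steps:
Y(z) = -12 (Y(z) = -8 - 4 = -12)
I(u) = -53 + u (I(u) = (-12 - 41) + u = -53 + u)
I(-8 + 4*(-2)) + 48401 = (-53 + (-8 + 4*(-2))) + 48401 = (-53 + (-8 - 8)) + 48401 = (-53 - 16) + 48401 = -69 + 48401 = 48332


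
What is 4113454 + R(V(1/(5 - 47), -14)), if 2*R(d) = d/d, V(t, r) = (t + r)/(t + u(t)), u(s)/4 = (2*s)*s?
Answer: 8226909/2 ≈ 4.1135e+6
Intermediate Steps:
u(s) = 8*s**2 (u(s) = 4*((2*s)*s) = 4*(2*s**2) = 8*s**2)
V(t, r) = (r + t)/(t + 8*t**2) (V(t, r) = (t + r)/(t + 8*t**2) = (r + t)/(t + 8*t**2))
R(d) = 1/2 (R(d) = (d/d)/2 = (1/2)*1 = 1/2)
4113454 + R(V(1/(5 - 47), -14)) = 4113454 + 1/2 = 8226909/2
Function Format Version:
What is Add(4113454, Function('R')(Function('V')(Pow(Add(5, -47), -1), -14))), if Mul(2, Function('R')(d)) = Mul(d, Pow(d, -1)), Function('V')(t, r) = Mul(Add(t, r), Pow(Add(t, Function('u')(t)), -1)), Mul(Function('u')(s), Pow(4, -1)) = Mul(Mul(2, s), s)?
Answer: Rational(8226909, 2) ≈ 4.1135e+6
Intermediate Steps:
Function('u')(s) = Mul(8, Pow(s, 2)) (Function('u')(s) = Mul(4, Mul(Mul(2, s), s)) = Mul(4, Mul(2, Pow(s, 2))) = Mul(8, Pow(s, 2)))
Function('V')(t, r) = Mul(Pow(Add(t, Mul(8, Pow(t, 2))), -1), Add(r, t)) (Function('V')(t, r) = Mul(Add(t, r), Pow(Add(t, Mul(8, Pow(t, 2))), -1)) = Mul(Add(r, t), Pow(Add(t, Mul(8, Pow(t, 2))), -1)) = Mul(Pow(Add(t, Mul(8, Pow(t, 2))), -1), Add(r, t)))
Function('R')(d) = Rational(1, 2) (Function('R')(d) = Mul(Rational(1, 2), Mul(d, Pow(d, -1))) = Mul(Rational(1, 2), 1) = Rational(1, 2))
Add(4113454, Function('R')(Function('V')(Pow(Add(5, -47), -1), -14))) = Add(4113454, Rational(1, 2)) = Rational(8226909, 2)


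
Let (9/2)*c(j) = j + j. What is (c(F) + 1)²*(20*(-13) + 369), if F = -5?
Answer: 13189/81 ≈ 162.83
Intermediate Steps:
c(j) = 4*j/9 (c(j) = 2*(j + j)/9 = 2*(2*j)/9 = 4*j/9)
(c(F) + 1)²*(20*(-13) + 369) = ((4/9)*(-5) + 1)²*(20*(-13) + 369) = (-20/9 + 1)²*(-260 + 369) = (-11/9)²*109 = (121/81)*109 = 13189/81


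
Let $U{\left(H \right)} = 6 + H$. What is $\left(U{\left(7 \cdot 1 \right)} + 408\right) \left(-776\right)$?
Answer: $-326696$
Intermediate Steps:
$\left(U{\left(7 \cdot 1 \right)} + 408\right) \left(-776\right) = \left(\left(6 + 7 \cdot 1\right) + 408\right) \left(-776\right) = \left(\left(6 + 7\right) + 408\right) \left(-776\right) = \left(13 + 408\right) \left(-776\right) = 421 \left(-776\right) = -326696$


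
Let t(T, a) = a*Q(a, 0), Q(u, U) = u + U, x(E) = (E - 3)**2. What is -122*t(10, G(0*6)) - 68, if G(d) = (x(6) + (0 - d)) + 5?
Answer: -23980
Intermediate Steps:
x(E) = (-3 + E)**2
Q(u, U) = U + u
G(d) = 14 - d (G(d) = ((-3 + 6)**2 + (0 - d)) + 5 = (3**2 - d) + 5 = (9 - d) + 5 = 14 - d)
t(T, a) = a**2 (t(T, a) = a*(0 + a) = a*a = a**2)
-122*t(10, G(0*6)) - 68 = -122*(14 - 0*6)**2 - 68 = -122*(14 - 1*0)**2 - 68 = -122*(14 + 0)**2 - 68 = -122*14**2 - 68 = -122*196 - 68 = -23912 - 68 = -23980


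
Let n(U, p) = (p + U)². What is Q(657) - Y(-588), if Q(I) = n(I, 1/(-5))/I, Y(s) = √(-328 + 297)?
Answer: 10784656/16425 - I*√31 ≈ 656.6 - 5.5678*I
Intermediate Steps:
n(U, p) = (U + p)²
Y(s) = I*√31 (Y(s) = √(-31) = I*√31)
Q(I) = (-⅕ + I)²/I (Q(I) = (I + 1/(-5))²/I = (I - ⅕)²/I = (-⅕ + I)²/I)
Q(657) - Y(-588) = (1/25)*(-1 + 5*657)²/657 - I*√31 = (1/25)*(1/657)*(-1 + 3285)² - I*√31 = (1/25)*(1/657)*3284² - I*√31 = (1/25)*(1/657)*10784656 - I*√31 = 10784656/16425 - I*√31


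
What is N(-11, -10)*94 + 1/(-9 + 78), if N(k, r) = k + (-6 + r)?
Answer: -175121/69 ≈ -2538.0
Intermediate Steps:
N(k, r) = -6 + k + r
N(-11, -10)*94 + 1/(-9 + 78) = (-6 - 11 - 10)*94 + 1/(-9 + 78) = -27*94 + 1/69 = -2538 + 1/69 = -175121/69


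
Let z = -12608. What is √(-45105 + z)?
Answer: I*√57713 ≈ 240.24*I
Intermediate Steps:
√(-45105 + z) = √(-45105 - 12608) = √(-57713) = I*√57713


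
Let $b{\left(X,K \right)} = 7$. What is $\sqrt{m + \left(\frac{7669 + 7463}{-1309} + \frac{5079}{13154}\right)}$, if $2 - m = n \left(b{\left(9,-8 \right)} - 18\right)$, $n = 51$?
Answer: $\frac{\sqrt{163605253181494586}}{17218586} \approx 23.491$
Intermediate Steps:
$m = 563$ ($m = 2 - 51 \left(7 - 18\right) = 2 - 51 \left(-11\right) = 2 - -561 = 2 + 561 = 563$)
$\sqrt{m + \left(\frac{7669 + 7463}{-1309} + \frac{5079}{13154}\right)} = \sqrt{563 + \left(\frac{7669 + 7463}{-1309} + \frac{5079}{13154}\right)} = \sqrt{563 + \left(15132 \left(- \frac{1}{1309}\right) + 5079 \cdot \frac{1}{13154}\right)} = \sqrt{563 + \left(- \frac{15132}{1309} + \frac{5079}{13154}\right)} = \sqrt{563 - \frac{192397917}{17218586}} = \sqrt{\frac{9501666001}{17218586}} = \frac{\sqrt{163605253181494586}}{17218586}$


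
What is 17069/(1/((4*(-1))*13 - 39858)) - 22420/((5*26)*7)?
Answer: -61991367132/91 ≈ -6.8122e+8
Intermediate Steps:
17069/(1/((4*(-1))*13 - 39858)) - 22420/((5*26)*7) = 17069/(1/(-4*13 - 39858)) - 22420/(130*7) = 17069/(1/(-52 - 39858)) - 22420/910 = 17069/(1/(-39910)) - 22420*1/910 = 17069/(-1/39910) - 2242/91 = 17069*(-39910) - 2242/91 = -681223790 - 2242/91 = -61991367132/91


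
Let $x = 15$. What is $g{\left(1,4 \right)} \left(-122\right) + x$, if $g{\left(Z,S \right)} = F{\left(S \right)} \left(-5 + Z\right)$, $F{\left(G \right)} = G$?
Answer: $1967$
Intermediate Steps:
$g{\left(Z,S \right)} = S \left(-5 + Z\right)$
$g{\left(1,4 \right)} \left(-122\right) + x = 4 \left(-5 + 1\right) \left(-122\right) + 15 = 4 \left(-4\right) \left(-122\right) + 15 = \left(-16\right) \left(-122\right) + 15 = 1952 + 15 = 1967$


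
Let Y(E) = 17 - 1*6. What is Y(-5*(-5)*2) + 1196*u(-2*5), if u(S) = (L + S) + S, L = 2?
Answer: -21517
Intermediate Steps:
Y(E) = 11 (Y(E) = 17 - 6 = 11)
u(S) = 2 + 2*S (u(S) = (2 + S) + S = 2 + 2*S)
Y(-5*(-5)*2) + 1196*u(-2*5) = 11 + 1196*(2 + 2*(-2*5)) = 11 + 1196*(2 + 2*(-10)) = 11 + 1196*(2 - 20) = 11 + 1196*(-18) = 11 - 21528 = -21517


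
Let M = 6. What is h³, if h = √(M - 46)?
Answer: -80*I*√10 ≈ -252.98*I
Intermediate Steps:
h = 2*I*√10 (h = √(6 - 46) = √(-40) = 2*I*√10 ≈ 6.3246*I)
h³ = (2*I*√10)³ = -80*I*√10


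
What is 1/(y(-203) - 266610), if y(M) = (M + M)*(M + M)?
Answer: -1/101774 ≈ -9.8257e-6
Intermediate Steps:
y(M) = 4*M**2 (y(M) = (2*M)*(2*M) = 4*M**2)
1/(y(-203) - 266610) = 1/(4*(-203)**2 - 266610) = 1/(4*41209 - 266610) = 1/(164836 - 266610) = 1/(-101774) = -1/101774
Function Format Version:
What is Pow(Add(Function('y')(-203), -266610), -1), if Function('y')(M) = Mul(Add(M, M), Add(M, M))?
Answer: Rational(-1, 101774) ≈ -9.8257e-6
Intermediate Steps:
Function('y')(M) = Mul(4, Pow(M, 2)) (Function('y')(M) = Mul(Mul(2, M), Mul(2, M)) = Mul(4, Pow(M, 2)))
Pow(Add(Function('y')(-203), -266610), -1) = Pow(Add(Mul(4, Pow(-203, 2)), -266610), -1) = Pow(Add(Mul(4, 41209), -266610), -1) = Pow(Add(164836, -266610), -1) = Pow(-101774, -1) = Rational(-1, 101774)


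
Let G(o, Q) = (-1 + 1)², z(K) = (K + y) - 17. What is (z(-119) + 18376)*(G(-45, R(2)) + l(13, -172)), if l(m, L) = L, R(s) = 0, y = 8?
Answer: -3138656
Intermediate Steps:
z(K) = -9 + K (z(K) = (K + 8) - 17 = (8 + K) - 17 = -9 + K)
G(o, Q) = 0 (G(o, Q) = 0² = 0)
(z(-119) + 18376)*(G(-45, R(2)) + l(13, -172)) = ((-9 - 119) + 18376)*(0 - 172) = (-128 + 18376)*(-172) = 18248*(-172) = -3138656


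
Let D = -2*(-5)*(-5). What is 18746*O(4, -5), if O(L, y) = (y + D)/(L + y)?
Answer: 1031030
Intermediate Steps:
D = -50 (D = 10*(-5) = -50)
O(L, y) = (-50 + y)/(L + y) (O(L, y) = (y - 50)/(L + y) = (-50 + y)/(L + y))
18746*O(4, -5) = 18746*((-50 - 5)/(4 - 5)) = 18746*(-55/(-1)) = 18746*(-1*(-55)) = 18746*55 = 1031030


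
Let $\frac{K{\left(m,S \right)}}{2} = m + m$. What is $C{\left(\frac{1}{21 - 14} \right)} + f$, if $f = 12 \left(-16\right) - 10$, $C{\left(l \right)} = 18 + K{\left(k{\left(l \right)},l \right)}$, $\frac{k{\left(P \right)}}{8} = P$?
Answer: $- \frac{1256}{7} \approx -179.43$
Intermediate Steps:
$k{\left(P \right)} = 8 P$
$K{\left(m,S \right)} = 4 m$ ($K{\left(m,S \right)} = 2 \left(m + m\right) = 2 \cdot 2 m = 4 m$)
$C{\left(l \right)} = 18 + 32 l$ ($C{\left(l \right)} = 18 + 4 \cdot 8 l = 18 + 32 l$)
$f = -202$ ($f = -192 - 10 = -202$)
$C{\left(\frac{1}{21 - 14} \right)} + f = \left(18 + \frac{32}{21 - 14}\right) - 202 = \left(18 + \frac{32}{7}\right) - 202 = \frac{158}{7} - 202 = - \frac{1256}{7}$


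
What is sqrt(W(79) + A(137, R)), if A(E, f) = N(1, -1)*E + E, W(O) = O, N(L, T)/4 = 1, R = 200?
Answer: 2*sqrt(191) ≈ 27.641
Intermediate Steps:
N(L, T) = 4 (N(L, T) = 4*1 = 4)
A(E, f) = 5*E (A(E, f) = 4*E + E = 5*E)
sqrt(W(79) + A(137, R)) = sqrt(79 + 5*137) = sqrt(79 + 685) = sqrt(764) = 2*sqrt(191)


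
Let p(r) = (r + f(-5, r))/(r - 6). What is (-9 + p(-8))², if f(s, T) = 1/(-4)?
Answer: 221841/3136 ≈ 70.740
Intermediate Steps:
f(s, T) = -¼
p(r) = (-¼ + r)/(-6 + r) (p(r) = (r - ¼)/(r - 6) = (-¼ + r)/(-6 + r))
(-9 + p(-8))² = (-9 + (-¼ - 8)/(-6 - 8))² = (-9 - 33/4/(-14))² = (-9 - 1/14*(-33/4))² = (-9 + 33/56)² = (-471/56)² = 221841/3136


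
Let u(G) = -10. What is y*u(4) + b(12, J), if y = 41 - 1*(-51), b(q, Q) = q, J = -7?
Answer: -908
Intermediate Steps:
y = 92 (y = 41 + 51 = 92)
y*u(4) + b(12, J) = 92*(-10) + 12 = -920 + 12 = -908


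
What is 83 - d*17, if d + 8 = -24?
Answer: 627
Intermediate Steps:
d = -32 (d = -8 - 24 = -32)
83 - d*17 = 83 - (-32)*17 = 83 - 1*(-544) = 83 + 544 = 627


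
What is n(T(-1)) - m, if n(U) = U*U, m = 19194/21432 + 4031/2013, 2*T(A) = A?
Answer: -9520355/3595218 ≈ -2.6481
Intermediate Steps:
T(A) = A/2
m = 20838319/7190436 (m = 19194*(1/21432) + 4031*(1/2013) = 3199/3572 + 4031/2013 = 20838319/7190436 ≈ 2.8981)
n(U) = U²
n(T(-1)) - m = ((½)*(-1))² - 1*20838319/7190436 = (-½)² - 20838319/7190436 = ¼ - 20838319/7190436 = -9520355/3595218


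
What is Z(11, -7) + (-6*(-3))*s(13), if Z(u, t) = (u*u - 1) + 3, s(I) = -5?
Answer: 33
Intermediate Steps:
Z(u, t) = 2 + u**2 (Z(u, t) = (u**2 - 1) + 3 = (-1 + u**2) + 3 = 2 + u**2)
Z(11, -7) + (-6*(-3))*s(13) = (2 + 11**2) - 6*(-3)*(-5) = (2 + 121) + 18*(-5) = 123 - 90 = 33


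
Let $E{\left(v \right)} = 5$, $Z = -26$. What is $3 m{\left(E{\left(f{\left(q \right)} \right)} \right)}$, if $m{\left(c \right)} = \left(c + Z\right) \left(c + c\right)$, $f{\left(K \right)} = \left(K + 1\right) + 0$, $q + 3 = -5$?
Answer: $-630$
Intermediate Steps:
$q = -8$ ($q = -3 - 5 = -8$)
$f{\left(K \right)} = 1 + K$ ($f{\left(K \right)} = \left(1 + K\right) + 0 = 1 + K$)
$m{\left(c \right)} = 2 c \left(-26 + c\right)$ ($m{\left(c \right)} = \left(c - 26\right) \left(c + c\right) = \left(-26 + c\right) 2 c = 2 c \left(-26 + c\right)$)
$3 m{\left(E{\left(f{\left(q \right)} \right)} \right)} = 3 \cdot 2 \cdot 5 \left(-26 + 5\right) = 3 \cdot 2 \cdot 5 \left(-21\right) = 3 \left(-210\right) = -630$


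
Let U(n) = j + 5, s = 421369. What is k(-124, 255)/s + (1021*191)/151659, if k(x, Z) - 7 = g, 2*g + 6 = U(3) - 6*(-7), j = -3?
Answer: 6321194861/4915723167 ≈ 1.2859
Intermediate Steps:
U(n) = 2 (U(n) = -3 + 5 = 2)
g = 19 (g = -3 + (2 - 6*(-7))/2 = -3 + (2 + 42)/2 = -3 + (½)*44 = -3 + 22 = 19)
k(x, Z) = 26 (k(x, Z) = 7 + 19 = 26)
k(-124, 255)/s + (1021*191)/151659 = 26/421369 + (1021*191)/151659 = 26*(1/421369) + 195011*(1/151659) = 2/32413 + 195011/151659 = 6321194861/4915723167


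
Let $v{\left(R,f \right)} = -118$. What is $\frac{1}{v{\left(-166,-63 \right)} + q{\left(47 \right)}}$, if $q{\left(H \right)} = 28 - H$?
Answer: $- \frac{1}{137} \approx -0.0072993$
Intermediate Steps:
$\frac{1}{v{\left(-166,-63 \right)} + q{\left(47 \right)}} = \frac{1}{-118 + \left(28 - 47\right)} = \frac{1}{-118 - 19} = \frac{1}{-137} = - \frac{1}{137}$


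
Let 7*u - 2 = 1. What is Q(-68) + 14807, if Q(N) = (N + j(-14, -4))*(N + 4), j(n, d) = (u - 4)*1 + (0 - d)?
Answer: 133921/7 ≈ 19132.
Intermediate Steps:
u = 3/7 (u = 2/7 + (1/7)*1 = 2/7 + 1/7 = 3/7 ≈ 0.42857)
j(n, d) = -25/7 - d (j(n, d) = (3/7 - 4)*1 + (0 - d) = -25/7*1 - d = -25/7 - d)
Q(N) = (4 + N)*(3/7 + N) (Q(N) = (N + (-25/7 - 1*(-4)))*(N + 4) = (N + (-25/7 + 4))*(4 + N) = (N + 3/7)*(4 + N) = (3/7 + N)*(4 + N) = (4 + N)*(3/7 + N))
Q(-68) + 14807 = (12/7 + (-68)**2 + (31/7)*(-68)) + 14807 = (12/7 + 4624 - 2108/7) + 14807 = 30272/7 + 14807 = 133921/7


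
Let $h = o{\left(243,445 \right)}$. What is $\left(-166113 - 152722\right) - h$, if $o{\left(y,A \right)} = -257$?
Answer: $-318578$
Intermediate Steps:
$h = -257$
$\left(-166113 - 152722\right) - h = \left(-166113 - 152722\right) - -257 = -318835 + 257 = -318578$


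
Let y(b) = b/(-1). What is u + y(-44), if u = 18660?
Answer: 18704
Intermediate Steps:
y(b) = -b (y(b) = b*(-1) = -b)
u + y(-44) = 18660 - 1*(-44) = 18660 + 44 = 18704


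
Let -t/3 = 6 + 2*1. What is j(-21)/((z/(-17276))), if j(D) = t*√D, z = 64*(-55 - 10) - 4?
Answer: -34552*I*√21/347 ≈ -456.3*I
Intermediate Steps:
z = -4164 (z = 64*(-65) - 4 = -4160 - 4 = -4164)
t = -24 (t = -3*(6 + 2*1) = -3*(6 + 2) = -3*8 = -24)
j(D) = -24*√D
j(-21)/((z/(-17276))) = (-24*I*√21)/((-4164/(-17276))) = (-24*I*√21)/((-4164*(-1/17276))) = (-24*I*√21)/(1041/4319) = -24*I*√21*(4319/1041) = -34552*I*√21/347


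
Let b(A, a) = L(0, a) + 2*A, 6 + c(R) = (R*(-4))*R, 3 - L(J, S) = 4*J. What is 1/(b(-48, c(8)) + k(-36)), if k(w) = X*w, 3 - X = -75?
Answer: -1/2901 ≈ -0.00034471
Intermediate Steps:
L(J, S) = 3 - 4*J
c(R) = -6 - 4*R² (c(R) = -6 + (R*(-4))*R = -6 + (-4*R)*R = -6 - 4*R²)
X = 78 (X = 3 - 1*(-75) = 3 + 75 = 78)
b(A, a) = 3 + 2*A (b(A, a) = (3 - 4*0) + 2*A = (3 + 0) + 2*A = 3 + 2*A)
k(w) = 78*w
1/(b(-48, c(8)) + k(-36)) = 1/((3 + 2*(-48)) + 78*(-36)) = 1/((3 - 96) - 2808) = 1/(-93 - 2808) = 1/(-2901) = -1/2901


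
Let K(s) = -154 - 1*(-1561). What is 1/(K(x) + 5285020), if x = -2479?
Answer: 1/5286427 ≈ 1.8916e-7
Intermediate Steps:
K(s) = 1407 (K(s) = -154 + 1561 = 1407)
1/(K(x) + 5285020) = 1/(1407 + 5285020) = 1/5286427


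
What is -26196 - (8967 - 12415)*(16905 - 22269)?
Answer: -18521268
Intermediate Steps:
-26196 - (8967 - 12415)*(16905 - 22269) = -26196 - (-3448)*(-5364) = -26196 - 1*18495072 = -26196 - 18495072 = -18521268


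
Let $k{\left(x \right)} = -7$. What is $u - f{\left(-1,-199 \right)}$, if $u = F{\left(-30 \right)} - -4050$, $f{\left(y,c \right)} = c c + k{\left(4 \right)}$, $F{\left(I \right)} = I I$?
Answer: $-34644$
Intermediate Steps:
$F{\left(I \right)} = I^{2}$
$f{\left(y,c \right)} = -7 + c^{2}$ ($f{\left(y,c \right)} = c c - 7 = c^{2} - 7 = -7 + c^{2}$)
$u = 4950$ ($u = \left(-30\right)^{2} - -4050 = 900 + 4050 = 4950$)
$u - f{\left(-1,-199 \right)} = 4950 - \left(-7 + \left(-199\right)^{2}\right) = 4950 - \left(-7 + 39601\right) = 4950 - 39594 = -34644$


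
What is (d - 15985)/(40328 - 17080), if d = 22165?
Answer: 1545/5812 ≈ 0.26583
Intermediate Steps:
(d - 15985)/(40328 - 17080) = (22165 - 15985)/(40328 - 17080) = 6180/23248 = 6180*(1/23248) = 1545/5812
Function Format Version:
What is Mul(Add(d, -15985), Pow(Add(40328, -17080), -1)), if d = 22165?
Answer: Rational(1545, 5812) ≈ 0.26583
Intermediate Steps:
Mul(Add(d, -15985), Pow(Add(40328, -17080), -1)) = Mul(Add(22165, -15985), Pow(Add(40328, -17080), -1)) = Mul(6180, Pow(23248, -1)) = Mul(6180, Rational(1, 23248)) = Rational(1545, 5812)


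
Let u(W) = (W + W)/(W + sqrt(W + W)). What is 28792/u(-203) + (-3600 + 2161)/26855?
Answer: 386603141/26855 - 14396*I*sqrt(406)/203 ≈ 14396.0 - 1428.9*I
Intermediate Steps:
u(W) = 2*W/(W + sqrt(2)*sqrt(W)) (u(W) = (2*W)/(W + sqrt(2*W)) = (2*W)/(W + sqrt(2)*sqrt(W)) = 2*W/(W + sqrt(2)*sqrt(W)))
28792/u(-203) + (-3600 + 2161)/26855 = 28792/((2*(-203)/(-203 + sqrt(2)*sqrt(-203)))) + (-3600 + 2161)/26855 = 28792/((2*(-203)/(-203 + sqrt(2)*(I*sqrt(203))))) - 1439*1/26855 = 28792/((2*(-203)/(-203 + I*sqrt(406)))) - 1439/26855 = 28792/((-406/(-203 + I*sqrt(406)))) - 1439/26855 = 28792*(1/2 - I*sqrt(406)/406) - 1439/26855 = (14396 - 14396*I*sqrt(406)/203) - 1439/26855 = 386603141/26855 - 14396*I*sqrt(406)/203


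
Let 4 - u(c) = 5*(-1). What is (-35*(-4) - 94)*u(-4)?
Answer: 414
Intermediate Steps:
u(c) = 9 (u(c) = 4 - 5*(-1) = 4 - 1*(-5) = 4 + 5 = 9)
(-35*(-4) - 94)*u(-4) = (-35*(-4) - 94)*9 = (140 - 94)*9 = 46*9 = 414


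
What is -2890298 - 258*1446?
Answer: -3263366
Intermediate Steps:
-2890298 - 258*1446 = -2890298 - 1*373068 = -2890298 - 373068 = -3263366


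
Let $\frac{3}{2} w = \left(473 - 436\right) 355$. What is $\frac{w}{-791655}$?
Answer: $- \frac{5254}{474993} \approx -0.011061$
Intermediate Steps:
$w = \frac{26270}{3}$ ($w = \frac{2 \left(473 - 436\right) 355}{3} = \frac{2 \cdot 37 \cdot 355}{3} = \frac{2}{3} \cdot 13135 = \frac{26270}{3} \approx 8756.7$)
$\frac{w}{-791655} = \frac{26270}{3 \left(-791655\right)} = \frac{26270}{3} \left(- \frac{1}{791655}\right) = - \frac{5254}{474993}$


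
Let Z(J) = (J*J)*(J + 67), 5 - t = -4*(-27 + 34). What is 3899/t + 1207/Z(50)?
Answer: 380165777/3217500 ≈ 118.16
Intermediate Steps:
t = 33 (t = 5 - (-4)*(-27 + 34) = 5 - (-4)*7 = 5 - 1*(-28) = 5 + 28 = 33)
Z(J) = J²*(67 + J)
3899/t + 1207/Z(50) = 3899/33 + 1207/((50²*(67 + 50))) = 3899*(1/33) + 1207/((2500*117)) = 3899/33 + 1207/292500 = 380165777/3217500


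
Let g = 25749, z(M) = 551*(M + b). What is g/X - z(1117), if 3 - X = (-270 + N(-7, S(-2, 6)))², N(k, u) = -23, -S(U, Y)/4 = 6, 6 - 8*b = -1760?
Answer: -126554267621/171692 ≈ -7.3710e+5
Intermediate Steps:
b = 883/4 (b = ¾ - ⅛*(-1760) = ¾ + 220 = 883/4 ≈ 220.75)
S(U, Y) = -24 (S(U, Y) = -4*6 = -24)
z(M) = 486533/4 + 551*M (z(M) = 551*(M + 883/4) = 551*(883/4 + M) = 486533/4 + 551*M)
X = -85846 (X = 3 - (-270 - 23)² = 3 - 1*(-293)² = 3 - 1*85849 = 3 - 85849 = -85846)
g/X - z(1117) = 25749/(-85846) - (486533/4 + 551*1117) = 25749*(-1/85846) - (486533/4 + 615467) = -25749/85846 - 1*2948401/4 = -25749/85846 - 2948401/4 = -126554267621/171692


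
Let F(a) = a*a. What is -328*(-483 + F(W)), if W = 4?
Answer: 153176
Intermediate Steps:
F(a) = a²
-328*(-483 + F(W)) = -328*(-483 + 4²) = -328*(-483 + 16) = -328*(-467) = 153176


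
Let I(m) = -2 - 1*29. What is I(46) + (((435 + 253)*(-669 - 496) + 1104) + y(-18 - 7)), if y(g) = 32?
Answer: -800415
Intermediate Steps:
I(m) = -31 (I(m) = -2 - 29 = -31)
I(46) + (((435 + 253)*(-669 - 496) + 1104) + y(-18 - 7)) = -31 + (((435 + 253)*(-669 - 496) + 1104) + 32) = -31 + ((688*(-1165) + 1104) + 32) = -31 + ((-801520 + 1104) + 32) = -31 + (-800416 + 32) = -31 - 800384 = -800415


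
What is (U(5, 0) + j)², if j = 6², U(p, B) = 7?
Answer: 1849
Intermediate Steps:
j = 36
(U(5, 0) + j)² = (7 + 36)² = 43² = 1849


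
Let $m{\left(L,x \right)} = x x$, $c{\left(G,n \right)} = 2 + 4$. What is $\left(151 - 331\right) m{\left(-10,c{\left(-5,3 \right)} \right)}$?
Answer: $-6480$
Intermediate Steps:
$c{\left(G,n \right)} = 6$
$m{\left(L,x \right)} = x^{2}$
$\left(151 - 331\right) m{\left(-10,c{\left(-5,3 \right)} \right)} = \left(151 - 331\right) 6^{2} = \left(151 - 331\right) 36 = \left(-180\right) 36 = -6480$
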